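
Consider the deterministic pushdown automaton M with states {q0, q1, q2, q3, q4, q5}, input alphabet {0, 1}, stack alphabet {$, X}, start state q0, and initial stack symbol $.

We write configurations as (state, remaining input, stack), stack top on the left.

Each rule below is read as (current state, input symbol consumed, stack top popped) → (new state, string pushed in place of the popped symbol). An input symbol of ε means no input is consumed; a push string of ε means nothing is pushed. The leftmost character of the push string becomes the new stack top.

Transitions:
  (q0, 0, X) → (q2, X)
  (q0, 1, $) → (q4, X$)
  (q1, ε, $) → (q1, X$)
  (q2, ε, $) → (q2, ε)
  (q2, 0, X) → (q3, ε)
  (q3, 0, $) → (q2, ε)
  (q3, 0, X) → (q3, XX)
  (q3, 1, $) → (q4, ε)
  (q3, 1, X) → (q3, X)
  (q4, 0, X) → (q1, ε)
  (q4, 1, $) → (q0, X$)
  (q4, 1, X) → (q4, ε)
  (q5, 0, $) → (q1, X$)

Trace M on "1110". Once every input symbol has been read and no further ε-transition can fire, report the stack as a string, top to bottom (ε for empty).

X$

(q0, 1110, $)
  read 1, top $: go to q4, push X$ → (q4, 110, X$)
  read 1, top X: go to q4, push ε → (q4, 10, $)
  read 1, top $: go to q0, push X$ → (q0, 0, X$)
  read 0, top X: go to q2, push X → (q2, ε, X$)
All input consumed in state q2 with stack X$.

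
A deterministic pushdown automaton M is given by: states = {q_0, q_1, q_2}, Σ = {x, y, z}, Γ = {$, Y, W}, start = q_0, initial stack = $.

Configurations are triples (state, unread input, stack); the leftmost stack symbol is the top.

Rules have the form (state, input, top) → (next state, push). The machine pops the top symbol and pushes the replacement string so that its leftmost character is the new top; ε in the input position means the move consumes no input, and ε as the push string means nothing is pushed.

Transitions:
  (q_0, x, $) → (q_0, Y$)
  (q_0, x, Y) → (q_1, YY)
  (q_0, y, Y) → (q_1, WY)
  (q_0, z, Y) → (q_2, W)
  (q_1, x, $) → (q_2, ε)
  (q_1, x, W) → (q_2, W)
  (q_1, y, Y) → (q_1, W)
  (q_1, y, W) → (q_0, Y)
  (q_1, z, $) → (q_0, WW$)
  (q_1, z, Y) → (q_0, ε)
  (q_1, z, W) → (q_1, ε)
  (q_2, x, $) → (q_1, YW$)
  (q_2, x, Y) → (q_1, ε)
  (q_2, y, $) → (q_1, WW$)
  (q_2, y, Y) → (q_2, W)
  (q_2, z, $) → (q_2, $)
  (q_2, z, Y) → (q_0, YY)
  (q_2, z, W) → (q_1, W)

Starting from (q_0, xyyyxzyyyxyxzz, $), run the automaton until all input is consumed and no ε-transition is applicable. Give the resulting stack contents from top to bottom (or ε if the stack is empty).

YYYY$

(q_0, xyyyxzyyyxyxzz, $)
  read x, top $: go to q_0, push Y$ → (q_0, yyyxzyyyxyxzz, Y$)
  read y, top Y: go to q_1, push WY → (q_1, yyxzyyyxyxzz, WY$)
  read y, top W: go to q_0, push Y → (q_0, yxzyyyxyxzz, YY$)
  read y, top Y: go to q_1, push WY → (q_1, xzyyyxyxzz, WYY$)
  read x, top W: go to q_2, push W → (q_2, zyyyxyxzz, WYY$)
  read z, top W: go to q_1, push W → (q_1, yyyxyxzz, WYY$)
  read y, top W: go to q_0, push Y → (q_0, yyxyxzz, YYY$)
  read y, top Y: go to q_1, push WY → (q_1, yxyxzz, WYYY$)
  read y, top W: go to q_0, push Y → (q_0, xyxzz, YYYY$)
  read x, top Y: go to q_1, push YY → (q_1, yxzz, YYYYY$)
  read y, top Y: go to q_1, push W → (q_1, xzz, WYYYY$)
  read x, top W: go to q_2, push W → (q_2, zz, WYYYY$)
  read z, top W: go to q_1, push W → (q_1, z, WYYYY$)
  read z, top W: go to q_1, push ε → (q_1, ε, YYYY$)
All input consumed in state q_1 with stack YYYY$.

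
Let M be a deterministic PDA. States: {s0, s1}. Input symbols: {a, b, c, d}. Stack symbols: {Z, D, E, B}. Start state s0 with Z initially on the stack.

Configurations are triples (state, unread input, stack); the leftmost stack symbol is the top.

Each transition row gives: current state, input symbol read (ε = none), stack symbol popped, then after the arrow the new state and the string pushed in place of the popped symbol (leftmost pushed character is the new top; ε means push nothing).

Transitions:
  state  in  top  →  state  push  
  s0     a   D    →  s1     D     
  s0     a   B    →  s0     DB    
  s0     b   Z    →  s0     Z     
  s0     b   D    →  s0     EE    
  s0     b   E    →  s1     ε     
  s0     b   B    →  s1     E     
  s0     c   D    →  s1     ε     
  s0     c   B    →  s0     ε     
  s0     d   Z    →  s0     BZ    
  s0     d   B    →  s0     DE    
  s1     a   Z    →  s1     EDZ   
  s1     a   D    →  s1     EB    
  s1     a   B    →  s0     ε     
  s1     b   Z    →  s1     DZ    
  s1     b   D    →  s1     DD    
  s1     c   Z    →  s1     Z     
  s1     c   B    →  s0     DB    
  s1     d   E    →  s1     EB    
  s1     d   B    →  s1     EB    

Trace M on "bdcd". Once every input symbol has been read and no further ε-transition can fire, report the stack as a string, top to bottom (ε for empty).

BZ

(s0, bdcd, Z) ⊢ (s0, dcd, Z) ⊢ (s0, cd, BZ) ⊢ (s0, d, Z) ⊢ (s0, ε, BZ)
All input consumed in state s0 with stack BZ.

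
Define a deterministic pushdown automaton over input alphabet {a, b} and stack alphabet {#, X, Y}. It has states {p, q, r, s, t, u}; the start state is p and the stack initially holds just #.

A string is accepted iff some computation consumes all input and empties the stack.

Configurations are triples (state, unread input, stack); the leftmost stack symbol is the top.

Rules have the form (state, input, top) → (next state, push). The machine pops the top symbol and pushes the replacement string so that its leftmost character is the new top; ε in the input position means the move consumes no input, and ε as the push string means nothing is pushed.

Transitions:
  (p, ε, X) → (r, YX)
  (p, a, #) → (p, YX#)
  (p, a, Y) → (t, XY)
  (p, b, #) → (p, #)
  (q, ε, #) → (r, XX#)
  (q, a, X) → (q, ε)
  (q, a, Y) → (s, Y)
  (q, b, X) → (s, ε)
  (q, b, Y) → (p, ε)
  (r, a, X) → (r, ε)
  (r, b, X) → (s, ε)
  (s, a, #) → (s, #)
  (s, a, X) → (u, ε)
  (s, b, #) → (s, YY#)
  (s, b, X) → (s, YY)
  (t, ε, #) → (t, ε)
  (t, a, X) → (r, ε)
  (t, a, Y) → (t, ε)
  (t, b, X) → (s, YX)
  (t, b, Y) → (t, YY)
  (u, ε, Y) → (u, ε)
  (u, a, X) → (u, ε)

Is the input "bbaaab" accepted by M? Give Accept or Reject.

Reject

(p, bbaaab, #) ⊢ (p, baaab, #) ⊢ (p, aaab, #) ⊢ (p, aab, YX#) ⊢ (t, ab, XYX#) ⊢ (r, b, YX#)
No transition applies at (r, b, YX#); input not fully consumed.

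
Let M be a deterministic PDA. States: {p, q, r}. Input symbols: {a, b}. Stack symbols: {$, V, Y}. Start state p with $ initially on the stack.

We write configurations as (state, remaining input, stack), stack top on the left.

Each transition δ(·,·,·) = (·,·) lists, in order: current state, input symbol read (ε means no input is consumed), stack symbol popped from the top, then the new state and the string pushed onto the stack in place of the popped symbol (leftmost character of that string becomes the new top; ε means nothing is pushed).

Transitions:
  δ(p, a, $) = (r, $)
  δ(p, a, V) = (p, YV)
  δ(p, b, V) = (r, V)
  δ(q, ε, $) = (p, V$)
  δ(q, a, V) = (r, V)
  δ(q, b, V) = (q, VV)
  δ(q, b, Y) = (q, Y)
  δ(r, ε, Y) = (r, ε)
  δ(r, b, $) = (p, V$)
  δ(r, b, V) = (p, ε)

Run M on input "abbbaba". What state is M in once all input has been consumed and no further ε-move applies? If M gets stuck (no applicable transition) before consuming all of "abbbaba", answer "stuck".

(p, abbbaba, $)
  read a, top $: go to r, push $ → (r, bbbaba, $)
  read b, top $: go to p, push V$ → (p, bbaba, V$)
  read b, top V: go to r, push V → (r, baba, V$)
  read b, top V: go to p, push ε → (p, aba, $)
  read a, top $: go to r, push $ → (r, ba, $)
  read b, top $: go to p, push V$ → (p, a, V$)
  read a, top V: go to p, push YV → (p, ε, YV$)
All input consumed; M is in state p.

p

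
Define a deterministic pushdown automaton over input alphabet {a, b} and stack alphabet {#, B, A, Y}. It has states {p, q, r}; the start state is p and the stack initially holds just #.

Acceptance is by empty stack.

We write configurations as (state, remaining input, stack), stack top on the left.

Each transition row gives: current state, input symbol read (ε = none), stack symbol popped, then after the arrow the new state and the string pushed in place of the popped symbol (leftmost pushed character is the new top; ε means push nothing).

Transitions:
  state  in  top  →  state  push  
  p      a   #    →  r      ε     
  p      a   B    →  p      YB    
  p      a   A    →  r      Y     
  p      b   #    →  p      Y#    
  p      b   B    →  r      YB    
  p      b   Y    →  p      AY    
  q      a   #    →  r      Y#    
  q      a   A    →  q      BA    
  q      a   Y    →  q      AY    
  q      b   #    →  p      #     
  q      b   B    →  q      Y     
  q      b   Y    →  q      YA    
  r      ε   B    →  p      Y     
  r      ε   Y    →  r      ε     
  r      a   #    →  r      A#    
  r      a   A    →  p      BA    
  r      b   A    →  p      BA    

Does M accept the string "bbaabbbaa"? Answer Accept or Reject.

Reject

(p, bbaabbbaa, #)
  read b, top #: go to p, push Y# → (p, baabbbaa, Y#)
  read b, top Y: go to p, push AY → (p, aabbbaa, AY#)
  read a, top A: go to r, push Y → (r, abbbaa, YY#)
  ε-move, top Y: go to r, push ε → (r, abbbaa, Y#)
  ε-move, top Y: go to r, push ε → (r, abbbaa, #)
  read a, top #: go to r, push A# → (r, bbbaa, A#)
  read b, top A: go to p, push BA → (p, bbaa, BA#)
  read b, top B: go to r, push YB → (r, baa, YBA#)
  ε-move, top Y: go to r, push ε → (r, baa, BA#)
  ε-move, top B: go to p, push Y → (p, baa, YA#)
  read b, top Y: go to p, push AY → (p, aa, AYA#)
  read a, top A: go to r, push Y → (r, a, YYA#)
  ε-move, top Y: go to r, push ε → (r, a, YA#)
  ε-move, top Y: go to r, push ε → (r, a, A#)
  read a, top A: go to p, push BA → (p, ε, BA#)
All input consumed; stack is BA#, not empty, and no further ε-move applies.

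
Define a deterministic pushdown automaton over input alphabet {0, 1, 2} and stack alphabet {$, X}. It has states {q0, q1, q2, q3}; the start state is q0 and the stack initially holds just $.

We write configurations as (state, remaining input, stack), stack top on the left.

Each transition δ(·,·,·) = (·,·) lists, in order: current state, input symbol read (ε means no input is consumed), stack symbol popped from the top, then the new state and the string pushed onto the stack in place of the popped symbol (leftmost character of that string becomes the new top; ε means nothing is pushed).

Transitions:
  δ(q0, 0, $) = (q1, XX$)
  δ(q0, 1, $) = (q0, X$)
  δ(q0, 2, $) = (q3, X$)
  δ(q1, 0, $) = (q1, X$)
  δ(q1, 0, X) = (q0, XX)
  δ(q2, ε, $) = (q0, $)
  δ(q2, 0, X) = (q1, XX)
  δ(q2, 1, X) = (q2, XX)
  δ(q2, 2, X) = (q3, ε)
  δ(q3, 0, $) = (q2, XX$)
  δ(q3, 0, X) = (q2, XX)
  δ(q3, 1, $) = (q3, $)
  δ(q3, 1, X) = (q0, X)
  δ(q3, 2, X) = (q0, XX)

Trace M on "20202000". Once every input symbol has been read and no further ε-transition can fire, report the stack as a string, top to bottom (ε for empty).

(q0, 20202000, $)
  read 2, top $: go to q3, push X$ → (q3, 0202000, X$)
  read 0, top X: go to q2, push XX → (q2, 202000, XX$)
  read 2, top X: go to q3, push ε → (q3, 02000, X$)
  read 0, top X: go to q2, push XX → (q2, 2000, XX$)
  read 2, top X: go to q3, push ε → (q3, 000, X$)
  read 0, top X: go to q2, push XX → (q2, 00, XX$)
  read 0, top X: go to q1, push XX → (q1, 0, XXX$)
  read 0, top X: go to q0, push XX → (q0, ε, XXXX$)
All input consumed in state q0 with stack XXXX$.

XXXX$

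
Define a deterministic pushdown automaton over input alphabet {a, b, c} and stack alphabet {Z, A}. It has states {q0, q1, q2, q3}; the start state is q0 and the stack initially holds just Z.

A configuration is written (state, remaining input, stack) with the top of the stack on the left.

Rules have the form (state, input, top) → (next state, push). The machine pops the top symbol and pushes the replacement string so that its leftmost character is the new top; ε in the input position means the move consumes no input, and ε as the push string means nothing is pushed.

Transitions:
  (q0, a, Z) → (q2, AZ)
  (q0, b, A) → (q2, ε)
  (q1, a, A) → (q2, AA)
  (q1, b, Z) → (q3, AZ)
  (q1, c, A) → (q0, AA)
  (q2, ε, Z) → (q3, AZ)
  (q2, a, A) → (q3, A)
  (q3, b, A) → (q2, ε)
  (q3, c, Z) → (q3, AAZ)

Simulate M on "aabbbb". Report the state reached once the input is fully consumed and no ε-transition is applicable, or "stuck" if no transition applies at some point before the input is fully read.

(q0, aabbbb, Z)
  read a, top Z: go to q2, push AZ → (q2, abbbb, AZ)
  read a, top A: go to q3, push A → (q3, bbbb, AZ)
  read b, top A: go to q2, push ε → (q2, bbb, Z)
  ε-move, top Z: go to q3, push AZ → (q3, bbb, AZ)
  read b, top A: go to q2, push ε → (q2, bb, Z)
  ε-move, top Z: go to q3, push AZ → (q3, bb, AZ)
  read b, top A: go to q2, push ε → (q2, b, Z)
  ε-move, top Z: go to q3, push AZ → (q3, b, AZ)
  read b, top A: go to q2, push ε → (q2, ε, Z)
  ε-move, top Z: go to q3, push AZ → (q3, ε, AZ)
All input consumed; M is in state q3.

q3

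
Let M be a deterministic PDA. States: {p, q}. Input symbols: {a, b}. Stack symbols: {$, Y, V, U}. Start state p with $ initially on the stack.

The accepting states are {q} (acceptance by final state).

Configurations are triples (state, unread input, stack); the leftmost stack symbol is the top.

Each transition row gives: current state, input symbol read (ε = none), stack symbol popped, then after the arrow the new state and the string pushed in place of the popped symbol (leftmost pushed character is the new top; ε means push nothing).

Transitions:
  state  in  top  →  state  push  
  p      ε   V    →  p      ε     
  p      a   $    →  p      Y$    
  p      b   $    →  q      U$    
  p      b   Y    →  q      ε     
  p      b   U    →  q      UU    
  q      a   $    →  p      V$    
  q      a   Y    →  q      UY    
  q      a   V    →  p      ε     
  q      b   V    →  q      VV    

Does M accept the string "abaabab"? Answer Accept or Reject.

Accept

(p, abaabab, $)
  read a, top $: go to p, push Y$ → (p, baabab, Y$)
  read b, top Y: go to q, push ε → (q, aabab, $)
  read a, top $: go to p, push V$ → (p, abab, V$)
  ε-move, top V: go to p, push ε → (p, abab, $)
  read a, top $: go to p, push Y$ → (p, bab, Y$)
  read b, top Y: go to q, push ε → (q, ab, $)
  read a, top $: go to p, push V$ → (p, b, V$)
  ε-move, top V: go to p, push ε → (p, b, $)
  read b, top $: go to q, push U$ → (q, ε, U$)
All input consumed; state q ∈ F.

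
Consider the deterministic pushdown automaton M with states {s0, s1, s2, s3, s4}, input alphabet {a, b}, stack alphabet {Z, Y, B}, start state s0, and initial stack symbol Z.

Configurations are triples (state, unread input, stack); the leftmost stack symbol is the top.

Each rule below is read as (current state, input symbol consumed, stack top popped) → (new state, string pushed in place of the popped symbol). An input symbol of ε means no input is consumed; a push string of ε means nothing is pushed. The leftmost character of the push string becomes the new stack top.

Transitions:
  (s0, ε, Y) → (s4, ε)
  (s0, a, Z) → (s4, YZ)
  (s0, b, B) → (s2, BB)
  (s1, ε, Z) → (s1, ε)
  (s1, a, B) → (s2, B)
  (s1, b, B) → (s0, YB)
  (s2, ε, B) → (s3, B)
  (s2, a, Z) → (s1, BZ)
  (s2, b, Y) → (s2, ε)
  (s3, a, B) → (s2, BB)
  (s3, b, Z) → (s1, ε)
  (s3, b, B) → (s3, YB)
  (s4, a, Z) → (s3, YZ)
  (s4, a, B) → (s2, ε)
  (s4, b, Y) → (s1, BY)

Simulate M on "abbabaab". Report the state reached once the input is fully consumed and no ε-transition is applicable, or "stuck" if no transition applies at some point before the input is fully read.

(s0, abbabaab, Z) ⊢ (s4, bbabaab, YZ) ⊢ (s1, babaab, BYZ) ⊢ (s0, abaab, YBYZ) ⊢ (s4, abaab, BYZ) ⊢ (s2, baab, YZ) ⊢ (s2, aab, Z) ⊢ (s1, ab, BZ) ⊢ (s2, b, BZ) ⊢ (s3, b, BZ) ⊢ (s3, ε, YBZ)
All input consumed; M is in state s3.

s3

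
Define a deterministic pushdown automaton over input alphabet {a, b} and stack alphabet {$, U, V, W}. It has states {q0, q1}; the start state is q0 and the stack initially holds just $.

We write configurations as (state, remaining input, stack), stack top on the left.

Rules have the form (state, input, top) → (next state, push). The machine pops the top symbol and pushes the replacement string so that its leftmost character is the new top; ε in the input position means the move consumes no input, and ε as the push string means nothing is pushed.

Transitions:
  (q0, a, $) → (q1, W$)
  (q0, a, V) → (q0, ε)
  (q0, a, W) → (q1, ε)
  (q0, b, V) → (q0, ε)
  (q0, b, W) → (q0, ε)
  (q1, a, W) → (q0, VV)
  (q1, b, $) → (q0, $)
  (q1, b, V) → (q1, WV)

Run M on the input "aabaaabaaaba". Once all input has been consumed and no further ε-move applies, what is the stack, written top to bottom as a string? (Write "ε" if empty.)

(q0, aabaaabaaaba, $)
  read a, top $: go to q1, push W$ → (q1, abaaabaaaba, W$)
  read a, top W: go to q0, push VV → (q0, baaabaaaba, VV$)
  read b, top V: go to q0, push ε → (q0, aaabaaaba, V$)
  read a, top V: go to q0, push ε → (q0, aabaaaba, $)
  read a, top $: go to q1, push W$ → (q1, abaaaba, W$)
  read a, top W: go to q0, push VV → (q0, baaaba, VV$)
  read b, top V: go to q0, push ε → (q0, aaaba, V$)
  read a, top V: go to q0, push ε → (q0, aaba, $)
  read a, top $: go to q1, push W$ → (q1, aba, W$)
  read a, top W: go to q0, push VV → (q0, ba, VV$)
  read b, top V: go to q0, push ε → (q0, a, V$)
  read a, top V: go to q0, push ε → (q0, ε, $)
All input consumed in state q0 with stack $.

$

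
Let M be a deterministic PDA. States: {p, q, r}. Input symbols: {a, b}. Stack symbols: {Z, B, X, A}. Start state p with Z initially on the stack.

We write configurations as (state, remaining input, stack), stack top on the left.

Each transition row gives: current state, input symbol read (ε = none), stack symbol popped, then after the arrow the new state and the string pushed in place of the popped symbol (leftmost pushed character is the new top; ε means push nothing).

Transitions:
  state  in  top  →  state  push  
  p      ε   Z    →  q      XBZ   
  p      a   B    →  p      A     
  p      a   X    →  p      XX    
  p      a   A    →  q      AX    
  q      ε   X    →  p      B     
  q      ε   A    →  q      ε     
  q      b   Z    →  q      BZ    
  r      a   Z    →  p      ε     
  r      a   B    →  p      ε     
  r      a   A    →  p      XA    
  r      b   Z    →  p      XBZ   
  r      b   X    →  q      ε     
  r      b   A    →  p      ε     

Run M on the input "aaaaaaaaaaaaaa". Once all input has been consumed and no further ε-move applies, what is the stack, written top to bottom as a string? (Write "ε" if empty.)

(p, aaaaaaaaaaaaaa, Z)
  ε-move, top Z: go to q, push XBZ → (q, aaaaaaaaaaaaaa, XBZ)
  ε-move, top X: go to p, push B → (p, aaaaaaaaaaaaaa, BBZ)
  read a, top B: go to p, push A → (p, aaaaaaaaaaaaa, ABZ)
  read a, top A: go to q, push AX → (q, aaaaaaaaaaaa, AXBZ)
  ε-move, top A: go to q, push ε → (q, aaaaaaaaaaaa, XBZ)
  ε-move, top X: go to p, push B → (p, aaaaaaaaaaaa, BBZ)
  read a, top B: go to p, push A → (p, aaaaaaaaaaa, ABZ)
  read a, top A: go to q, push AX → (q, aaaaaaaaaa, AXBZ)
  ε-move, top A: go to q, push ε → (q, aaaaaaaaaa, XBZ)
  ε-move, top X: go to p, push B → (p, aaaaaaaaaa, BBZ)
  read a, top B: go to p, push A → (p, aaaaaaaaa, ABZ)
  read a, top A: go to q, push AX → (q, aaaaaaaa, AXBZ)
  ε-move, top A: go to q, push ε → (q, aaaaaaaa, XBZ)
  ε-move, top X: go to p, push B → (p, aaaaaaaa, BBZ)
  read a, top B: go to p, push A → (p, aaaaaaa, ABZ)
  read a, top A: go to q, push AX → (q, aaaaaa, AXBZ)
  ε-move, top A: go to q, push ε → (q, aaaaaa, XBZ)
  ε-move, top X: go to p, push B → (p, aaaaaa, BBZ)
  read a, top B: go to p, push A → (p, aaaaa, ABZ)
  read a, top A: go to q, push AX → (q, aaaa, AXBZ)
  ε-move, top A: go to q, push ε → (q, aaaa, XBZ)
  ε-move, top X: go to p, push B → (p, aaaa, BBZ)
  read a, top B: go to p, push A → (p, aaa, ABZ)
  read a, top A: go to q, push AX → (q, aa, AXBZ)
  ε-move, top A: go to q, push ε → (q, aa, XBZ)
  ε-move, top X: go to p, push B → (p, aa, BBZ)
  read a, top B: go to p, push A → (p, a, ABZ)
  read a, top A: go to q, push AX → (q, ε, AXBZ)
  ε-move, top A: go to q, push ε → (q, ε, XBZ)
  ε-move, top X: go to p, push B → (p, ε, BBZ)
All input consumed in state p with stack BBZ.

BBZ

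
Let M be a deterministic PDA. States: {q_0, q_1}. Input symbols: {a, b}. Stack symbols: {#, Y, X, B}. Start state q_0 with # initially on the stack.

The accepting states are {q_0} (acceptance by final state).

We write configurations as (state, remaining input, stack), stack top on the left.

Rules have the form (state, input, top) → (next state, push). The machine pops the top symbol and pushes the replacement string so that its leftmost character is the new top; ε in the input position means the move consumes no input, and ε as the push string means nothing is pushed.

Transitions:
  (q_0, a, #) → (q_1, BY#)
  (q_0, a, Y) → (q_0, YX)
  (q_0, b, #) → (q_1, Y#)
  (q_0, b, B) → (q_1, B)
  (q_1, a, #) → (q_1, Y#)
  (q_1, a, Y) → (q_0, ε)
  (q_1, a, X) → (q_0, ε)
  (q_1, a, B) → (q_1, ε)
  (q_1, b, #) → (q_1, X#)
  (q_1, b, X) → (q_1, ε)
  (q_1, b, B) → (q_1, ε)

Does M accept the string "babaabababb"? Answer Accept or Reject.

Reject

(q_0, babaabababb, #)
  read b, top #: go to q_1, push Y# → (q_1, abaabababb, Y#)
  read a, top Y: go to q_0, push ε → (q_0, baabababb, #)
  read b, top #: go to q_1, push Y# → (q_1, aabababb, Y#)
  read a, top Y: go to q_0, push ε → (q_0, abababb, #)
  read a, top #: go to q_1, push BY# → (q_1, bababb, BY#)
  read b, top B: go to q_1, push ε → (q_1, ababb, Y#)
  read a, top Y: go to q_0, push ε → (q_0, babb, #)
  read b, top #: go to q_1, push Y# → (q_1, abb, Y#)
  read a, top Y: go to q_0, push ε → (q_0, bb, #)
  read b, top #: go to q_1, push Y# → (q_1, b, Y#)
No transition applies at (q_1, b, Y#); input not fully consumed.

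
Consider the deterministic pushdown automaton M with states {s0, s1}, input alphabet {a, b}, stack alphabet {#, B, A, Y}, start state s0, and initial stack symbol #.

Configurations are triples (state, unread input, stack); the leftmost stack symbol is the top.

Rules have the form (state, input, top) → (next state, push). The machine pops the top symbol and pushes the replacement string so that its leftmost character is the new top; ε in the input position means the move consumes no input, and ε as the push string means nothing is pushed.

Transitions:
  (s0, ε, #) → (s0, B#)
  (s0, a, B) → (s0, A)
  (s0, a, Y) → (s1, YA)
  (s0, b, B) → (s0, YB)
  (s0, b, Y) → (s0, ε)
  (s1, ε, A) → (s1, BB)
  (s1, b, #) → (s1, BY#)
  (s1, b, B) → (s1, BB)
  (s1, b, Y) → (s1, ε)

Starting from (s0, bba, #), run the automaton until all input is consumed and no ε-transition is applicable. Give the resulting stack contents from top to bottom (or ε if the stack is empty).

(s0, bba, #)
  ε-move, top #: go to s0, push B# → (s0, bba, B#)
  read b, top B: go to s0, push YB → (s0, ba, YB#)
  read b, top Y: go to s0, push ε → (s0, a, B#)
  read a, top B: go to s0, push A → (s0, ε, A#)
All input consumed in state s0 with stack A#.

A#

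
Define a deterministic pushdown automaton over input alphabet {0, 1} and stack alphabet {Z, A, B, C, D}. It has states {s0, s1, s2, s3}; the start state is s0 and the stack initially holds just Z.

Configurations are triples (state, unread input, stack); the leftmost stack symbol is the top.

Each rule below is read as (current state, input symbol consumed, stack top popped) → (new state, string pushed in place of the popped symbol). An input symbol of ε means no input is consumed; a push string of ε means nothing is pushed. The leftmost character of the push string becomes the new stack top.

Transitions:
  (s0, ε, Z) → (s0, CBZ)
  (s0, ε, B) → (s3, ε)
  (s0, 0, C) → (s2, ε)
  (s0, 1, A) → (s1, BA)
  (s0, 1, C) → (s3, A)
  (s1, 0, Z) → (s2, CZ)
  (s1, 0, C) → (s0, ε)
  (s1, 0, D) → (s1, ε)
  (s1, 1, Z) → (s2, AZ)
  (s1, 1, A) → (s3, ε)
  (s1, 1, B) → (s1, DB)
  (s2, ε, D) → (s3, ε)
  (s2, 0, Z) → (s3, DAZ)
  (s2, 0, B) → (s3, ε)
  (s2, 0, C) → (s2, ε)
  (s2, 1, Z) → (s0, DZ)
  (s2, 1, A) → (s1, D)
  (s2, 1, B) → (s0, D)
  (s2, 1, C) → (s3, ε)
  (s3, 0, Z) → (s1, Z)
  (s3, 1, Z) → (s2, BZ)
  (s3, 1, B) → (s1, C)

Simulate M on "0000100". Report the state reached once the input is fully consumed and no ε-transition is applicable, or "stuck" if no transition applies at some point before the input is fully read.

(s0, 0000100, Z)
  ε-move, top Z: go to s0, push CBZ → (s0, 0000100, CBZ)
  read 0, top C: go to s2, push ε → (s2, 000100, BZ)
  read 0, top B: go to s3, push ε → (s3, 00100, Z)
  read 0, top Z: go to s1, push Z → (s1, 0100, Z)
  read 0, top Z: go to s2, push CZ → (s2, 100, CZ)
  read 1, top C: go to s3, push ε → (s3, 00, Z)
  read 0, top Z: go to s1, push Z → (s1, 0, Z)
  read 0, top Z: go to s2, push CZ → (s2, ε, CZ)
All input consumed; M is in state s2.

s2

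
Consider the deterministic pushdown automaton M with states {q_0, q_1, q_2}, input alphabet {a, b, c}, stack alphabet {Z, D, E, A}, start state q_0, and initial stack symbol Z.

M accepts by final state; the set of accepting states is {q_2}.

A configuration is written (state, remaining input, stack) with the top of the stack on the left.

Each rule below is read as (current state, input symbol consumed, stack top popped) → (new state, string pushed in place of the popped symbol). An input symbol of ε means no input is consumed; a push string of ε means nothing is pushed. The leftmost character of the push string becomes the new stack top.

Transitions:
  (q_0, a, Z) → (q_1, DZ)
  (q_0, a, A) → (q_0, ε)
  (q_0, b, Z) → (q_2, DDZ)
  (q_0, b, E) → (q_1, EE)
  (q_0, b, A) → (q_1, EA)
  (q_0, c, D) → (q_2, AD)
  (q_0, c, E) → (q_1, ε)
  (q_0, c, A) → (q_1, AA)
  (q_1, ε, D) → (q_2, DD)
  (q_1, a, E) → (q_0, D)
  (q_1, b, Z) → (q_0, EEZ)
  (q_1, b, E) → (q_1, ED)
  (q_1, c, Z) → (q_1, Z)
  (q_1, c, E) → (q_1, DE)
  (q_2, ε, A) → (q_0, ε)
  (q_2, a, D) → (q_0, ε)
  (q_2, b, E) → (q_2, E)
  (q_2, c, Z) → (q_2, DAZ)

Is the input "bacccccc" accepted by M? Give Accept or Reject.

Accept

(q_0, bacccccc, Z)
  read b, top Z: go to q_2, push DDZ → (q_2, acccccc, DDZ)
  read a, top D: go to q_0, push ε → (q_0, cccccc, DZ)
  read c, top D: go to q_2, push AD → (q_2, ccccc, ADZ)
  ε-move, top A: go to q_0, push ε → (q_0, ccccc, DZ)
  read c, top D: go to q_2, push AD → (q_2, cccc, ADZ)
  ε-move, top A: go to q_0, push ε → (q_0, cccc, DZ)
  read c, top D: go to q_2, push AD → (q_2, ccc, ADZ)
  ε-move, top A: go to q_0, push ε → (q_0, ccc, DZ)
  read c, top D: go to q_2, push AD → (q_2, cc, ADZ)
  ε-move, top A: go to q_0, push ε → (q_0, cc, DZ)
  read c, top D: go to q_2, push AD → (q_2, c, ADZ)
  ε-move, top A: go to q_0, push ε → (q_0, c, DZ)
  read c, top D: go to q_2, push AD → (q_2, ε, ADZ)
All input consumed; state q_2 ∈ F.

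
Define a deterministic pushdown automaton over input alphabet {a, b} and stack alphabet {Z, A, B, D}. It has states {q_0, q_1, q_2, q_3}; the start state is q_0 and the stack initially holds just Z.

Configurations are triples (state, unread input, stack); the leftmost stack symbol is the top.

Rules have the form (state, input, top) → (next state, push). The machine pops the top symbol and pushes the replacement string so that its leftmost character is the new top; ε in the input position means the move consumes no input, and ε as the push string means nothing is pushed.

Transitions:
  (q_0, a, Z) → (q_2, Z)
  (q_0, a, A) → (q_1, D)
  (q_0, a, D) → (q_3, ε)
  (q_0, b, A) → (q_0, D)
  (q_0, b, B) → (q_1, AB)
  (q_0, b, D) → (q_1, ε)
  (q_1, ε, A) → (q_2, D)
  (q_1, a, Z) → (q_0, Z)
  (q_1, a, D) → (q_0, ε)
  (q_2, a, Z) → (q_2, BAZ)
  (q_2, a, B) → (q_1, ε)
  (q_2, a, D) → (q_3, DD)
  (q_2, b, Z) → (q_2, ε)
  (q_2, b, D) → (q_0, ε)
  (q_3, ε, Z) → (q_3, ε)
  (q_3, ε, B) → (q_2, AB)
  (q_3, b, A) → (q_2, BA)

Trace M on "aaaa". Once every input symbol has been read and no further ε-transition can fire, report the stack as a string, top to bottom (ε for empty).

(q_0, aaaa, Z) ⊢ (q_2, aaa, Z) ⊢ (q_2, aa, BAZ) ⊢ (q_1, a, AZ) ⊢ (q_2, a, DZ) ⊢ (q_3, ε, DDZ)
All input consumed in state q_3 with stack DDZ.

DDZ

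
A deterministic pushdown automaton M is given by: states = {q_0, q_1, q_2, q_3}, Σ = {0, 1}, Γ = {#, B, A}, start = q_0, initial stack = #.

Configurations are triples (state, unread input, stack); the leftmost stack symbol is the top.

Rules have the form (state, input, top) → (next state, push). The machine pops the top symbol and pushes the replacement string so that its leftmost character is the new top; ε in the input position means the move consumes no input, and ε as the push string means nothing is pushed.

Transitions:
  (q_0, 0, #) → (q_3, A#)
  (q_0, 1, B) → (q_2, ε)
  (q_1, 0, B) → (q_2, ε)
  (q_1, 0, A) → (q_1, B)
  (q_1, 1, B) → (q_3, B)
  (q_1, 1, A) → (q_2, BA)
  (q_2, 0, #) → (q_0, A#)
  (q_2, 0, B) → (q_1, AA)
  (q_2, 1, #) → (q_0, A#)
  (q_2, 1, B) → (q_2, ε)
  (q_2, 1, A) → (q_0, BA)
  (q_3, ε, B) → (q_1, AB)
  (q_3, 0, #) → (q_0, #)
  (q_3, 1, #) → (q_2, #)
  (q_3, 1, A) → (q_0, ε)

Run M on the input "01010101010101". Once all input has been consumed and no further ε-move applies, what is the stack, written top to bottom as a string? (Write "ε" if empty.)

#

(q_0, 01010101010101, #) ⊢ (q_3, 1010101010101, A#) ⊢ (q_0, 010101010101, #) ⊢ (q_3, 10101010101, A#) ⊢ (q_0, 0101010101, #) ⊢ (q_3, 101010101, A#) ⊢ (q_0, 01010101, #) ⊢ (q_3, 1010101, A#) ⊢ (q_0, 010101, #) ⊢ (q_3, 10101, A#) ⊢ (q_0, 0101, #) ⊢ (q_3, 101, A#) ⊢ (q_0, 01, #) ⊢ (q_3, 1, A#) ⊢ (q_0, ε, #)
All input consumed in state q_0 with stack #.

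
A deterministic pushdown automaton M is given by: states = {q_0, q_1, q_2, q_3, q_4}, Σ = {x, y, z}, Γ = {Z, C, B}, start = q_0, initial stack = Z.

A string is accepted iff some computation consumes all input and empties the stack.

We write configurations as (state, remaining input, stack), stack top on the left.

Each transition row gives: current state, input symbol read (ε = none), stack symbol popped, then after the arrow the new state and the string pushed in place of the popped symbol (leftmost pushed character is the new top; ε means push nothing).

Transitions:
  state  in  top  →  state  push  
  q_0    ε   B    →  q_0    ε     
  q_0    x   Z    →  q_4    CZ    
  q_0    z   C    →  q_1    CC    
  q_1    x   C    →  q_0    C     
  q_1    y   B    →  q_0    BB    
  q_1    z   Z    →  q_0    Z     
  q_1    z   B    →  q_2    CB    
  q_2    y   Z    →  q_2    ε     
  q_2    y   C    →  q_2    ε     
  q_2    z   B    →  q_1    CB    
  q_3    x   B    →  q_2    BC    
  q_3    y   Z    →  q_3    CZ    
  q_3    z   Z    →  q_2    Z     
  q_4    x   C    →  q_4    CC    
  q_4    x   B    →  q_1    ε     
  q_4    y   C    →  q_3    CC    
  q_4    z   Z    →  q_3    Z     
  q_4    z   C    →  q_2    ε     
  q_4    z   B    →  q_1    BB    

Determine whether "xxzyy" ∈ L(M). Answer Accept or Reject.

Accept

(q_0, xxzyy, Z)
  read x, top Z: go to q_4, push CZ → (q_4, xzyy, CZ)
  read x, top C: go to q_4, push CC → (q_4, zyy, CCZ)
  read z, top C: go to q_2, push ε → (q_2, yy, CZ)
  read y, top C: go to q_2, push ε → (q_2, y, Z)
  read y, top Z: go to q_2, push ε → (q_2, ε, ε)
All input consumed and the stack is empty.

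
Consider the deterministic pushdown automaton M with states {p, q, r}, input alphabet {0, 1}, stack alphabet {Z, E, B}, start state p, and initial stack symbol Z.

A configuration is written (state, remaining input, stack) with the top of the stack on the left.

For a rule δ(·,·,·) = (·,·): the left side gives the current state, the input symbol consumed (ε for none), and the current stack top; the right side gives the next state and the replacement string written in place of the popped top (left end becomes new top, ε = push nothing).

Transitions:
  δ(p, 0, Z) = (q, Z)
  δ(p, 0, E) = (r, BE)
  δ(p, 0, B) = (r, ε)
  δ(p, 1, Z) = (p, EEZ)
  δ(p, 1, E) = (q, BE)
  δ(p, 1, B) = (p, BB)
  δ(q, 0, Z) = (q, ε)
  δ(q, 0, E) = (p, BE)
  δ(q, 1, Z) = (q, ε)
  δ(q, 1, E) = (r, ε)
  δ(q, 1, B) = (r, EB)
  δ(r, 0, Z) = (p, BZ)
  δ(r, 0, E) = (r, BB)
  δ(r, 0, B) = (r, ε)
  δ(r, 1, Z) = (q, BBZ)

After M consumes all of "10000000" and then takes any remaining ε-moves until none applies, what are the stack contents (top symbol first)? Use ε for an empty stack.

(p, 10000000, Z) ⊢ (p, 0000000, EEZ) ⊢ (r, 000000, BEEZ) ⊢ (r, 00000, EEZ) ⊢ (r, 0000, BBEZ) ⊢ (r, 000, BEZ) ⊢ (r, 00, EZ) ⊢ (r, 0, BBZ) ⊢ (r, ε, BZ)
All input consumed in state r with stack BZ.

BZ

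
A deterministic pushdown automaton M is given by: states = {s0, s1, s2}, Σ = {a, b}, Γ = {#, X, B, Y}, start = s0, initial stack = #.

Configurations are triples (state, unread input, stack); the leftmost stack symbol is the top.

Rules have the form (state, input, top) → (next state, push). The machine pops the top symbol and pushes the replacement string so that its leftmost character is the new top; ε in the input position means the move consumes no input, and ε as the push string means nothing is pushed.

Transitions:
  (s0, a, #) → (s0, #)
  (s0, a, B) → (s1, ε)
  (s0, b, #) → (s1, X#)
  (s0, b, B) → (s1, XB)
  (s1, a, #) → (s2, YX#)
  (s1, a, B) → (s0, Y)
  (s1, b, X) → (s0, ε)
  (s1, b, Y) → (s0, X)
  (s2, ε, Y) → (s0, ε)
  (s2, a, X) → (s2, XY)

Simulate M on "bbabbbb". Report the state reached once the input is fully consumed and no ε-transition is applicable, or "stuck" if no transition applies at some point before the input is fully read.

(s0, bbabbbb, #)
  read b, top #: go to s1, push X# → (s1, babbbb, X#)
  read b, top X: go to s0, push ε → (s0, abbbb, #)
  read a, top #: go to s0, push # → (s0, bbbb, #)
  read b, top #: go to s1, push X# → (s1, bbb, X#)
  read b, top X: go to s0, push ε → (s0, bb, #)
  read b, top #: go to s1, push X# → (s1, b, X#)
  read b, top X: go to s0, push ε → (s0, ε, #)
All input consumed; M is in state s0.

s0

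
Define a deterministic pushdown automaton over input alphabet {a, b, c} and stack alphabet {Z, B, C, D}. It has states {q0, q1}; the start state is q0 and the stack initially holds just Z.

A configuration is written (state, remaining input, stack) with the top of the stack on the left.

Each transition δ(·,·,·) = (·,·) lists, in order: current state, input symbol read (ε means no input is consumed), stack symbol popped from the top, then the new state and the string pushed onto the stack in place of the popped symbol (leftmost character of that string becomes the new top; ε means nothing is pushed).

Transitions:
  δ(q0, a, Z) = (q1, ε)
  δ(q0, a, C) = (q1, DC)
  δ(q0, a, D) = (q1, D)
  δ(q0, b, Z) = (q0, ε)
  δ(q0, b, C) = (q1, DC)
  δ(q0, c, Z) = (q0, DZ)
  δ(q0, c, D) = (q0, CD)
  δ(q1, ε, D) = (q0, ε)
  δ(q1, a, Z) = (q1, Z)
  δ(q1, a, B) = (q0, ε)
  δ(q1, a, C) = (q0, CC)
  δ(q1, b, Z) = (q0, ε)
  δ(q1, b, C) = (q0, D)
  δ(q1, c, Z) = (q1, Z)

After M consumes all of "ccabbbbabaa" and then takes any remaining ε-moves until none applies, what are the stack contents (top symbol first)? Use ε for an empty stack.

(q0, ccabbbbabaa, Z)
  read c, top Z: go to q0, push DZ → (q0, cabbbbabaa, DZ)
  read c, top D: go to q0, push CD → (q0, abbbbabaa, CDZ)
  read a, top C: go to q1, push DC → (q1, bbbbabaa, DCDZ)
  ε-move, top D: go to q0, push ε → (q0, bbbbabaa, CDZ)
  read b, top C: go to q1, push DC → (q1, bbbabaa, DCDZ)
  ε-move, top D: go to q0, push ε → (q0, bbbabaa, CDZ)
  read b, top C: go to q1, push DC → (q1, bbabaa, DCDZ)
  ε-move, top D: go to q0, push ε → (q0, bbabaa, CDZ)
  read b, top C: go to q1, push DC → (q1, babaa, DCDZ)
  ε-move, top D: go to q0, push ε → (q0, babaa, CDZ)
  read b, top C: go to q1, push DC → (q1, abaa, DCDZ)
  ε-move, top D: go to q0, push ε → (q0, abaa, CDZ)
  read a, top C: go to q1, push DC → (q1, baa, DCDZ)
  ε-move, top D: go to q0, push ε → (q0, baa, CDZ)
  read b, top C: go to q1, push DC → (q1, aa, DCDZ)
  ε-move, top D: go to q0, push ε → (q0, aa, CDZ)
  read a, top C: go to q1, push DC → (q1, a, DCDZ)
  ε-move, top D: go to q0, push ε → (q0, a, CDZ)
  read a, top C: go to q1, push DC → (q1, ε, DCDZ)
  ε-move, top D: go to q0, push ε → (q0, ε, CDZ)
All input consumed in state q0 with stack CDZ.

CDZ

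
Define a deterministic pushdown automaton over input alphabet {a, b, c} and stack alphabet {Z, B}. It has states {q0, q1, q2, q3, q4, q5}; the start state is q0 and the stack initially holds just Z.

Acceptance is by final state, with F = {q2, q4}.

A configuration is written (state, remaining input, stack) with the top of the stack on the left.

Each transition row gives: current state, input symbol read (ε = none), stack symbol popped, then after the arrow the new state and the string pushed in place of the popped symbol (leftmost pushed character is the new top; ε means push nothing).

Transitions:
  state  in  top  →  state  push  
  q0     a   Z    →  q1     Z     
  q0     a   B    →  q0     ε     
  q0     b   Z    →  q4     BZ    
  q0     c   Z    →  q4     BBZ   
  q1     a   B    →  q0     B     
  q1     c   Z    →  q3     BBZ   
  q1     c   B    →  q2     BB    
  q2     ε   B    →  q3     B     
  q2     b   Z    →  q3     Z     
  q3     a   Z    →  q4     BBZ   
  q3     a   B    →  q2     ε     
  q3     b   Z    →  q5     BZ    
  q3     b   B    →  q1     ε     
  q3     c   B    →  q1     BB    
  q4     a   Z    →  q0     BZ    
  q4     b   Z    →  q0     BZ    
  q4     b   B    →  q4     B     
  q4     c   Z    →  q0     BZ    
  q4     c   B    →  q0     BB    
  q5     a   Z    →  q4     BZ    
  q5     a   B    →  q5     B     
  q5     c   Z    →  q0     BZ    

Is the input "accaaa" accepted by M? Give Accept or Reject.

(q0, accaaa, Z) ⊢ (q1, ccaaa, Z) ⊢ (q3, caaa, BBZ) ⊢ (q1, aaa, BBBZ) ⊢ (q0, aa, BBBZ) ⊢ (q0, a, BBZ) ⊢ (q0, ε, BZ)
All input consumed; state q0 ∉ F and no further ε-move applies.

Reject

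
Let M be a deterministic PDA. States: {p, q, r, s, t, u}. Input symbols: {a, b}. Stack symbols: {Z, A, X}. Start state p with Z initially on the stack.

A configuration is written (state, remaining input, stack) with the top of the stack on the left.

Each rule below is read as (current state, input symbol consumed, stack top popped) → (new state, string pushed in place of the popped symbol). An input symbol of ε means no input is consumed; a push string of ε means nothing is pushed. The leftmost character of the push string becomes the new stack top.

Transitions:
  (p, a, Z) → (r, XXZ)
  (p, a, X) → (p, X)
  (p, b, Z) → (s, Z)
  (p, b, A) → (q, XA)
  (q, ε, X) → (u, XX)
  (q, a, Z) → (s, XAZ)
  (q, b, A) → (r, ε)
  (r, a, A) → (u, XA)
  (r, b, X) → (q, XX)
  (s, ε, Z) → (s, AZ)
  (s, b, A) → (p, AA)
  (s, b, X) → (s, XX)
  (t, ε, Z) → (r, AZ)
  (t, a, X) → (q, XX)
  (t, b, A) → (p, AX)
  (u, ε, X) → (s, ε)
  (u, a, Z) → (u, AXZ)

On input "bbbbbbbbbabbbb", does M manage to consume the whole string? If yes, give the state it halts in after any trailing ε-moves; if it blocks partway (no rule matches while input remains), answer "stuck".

(p, bbbbbbbbbabbbb, Z) ⊢ (s, bbbbbbbbabbbb, Z) ⊢ (s, bbbbbbbbabbbb, AZ) ⊢ (p, bbbbbbbabbbb, AAZ) ⊢ (q, bbbbbbabbbb, XAAZ) ⊢ (u, bbbbbbabbbb, XXAAZ) ⊢ (s, bbbbbbabbbb, XAAZ) ⊢ (s, bbbbbabbbb, XXAAZ) ⊢ (s, bbbbabbbb, XXXAAZ) ⊢ (s, bbbabbbb, XXXXAAZ) ⊢ (s, bbabbbb, XXXXXAAZ) ⊢ (s, babbbb, XXXXXXAAZ) ⊢ (s, abbbb, XXXXXXXAAZ)
No transition for (s, a, top X); M blocks with input abbbb remaining.

stuck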